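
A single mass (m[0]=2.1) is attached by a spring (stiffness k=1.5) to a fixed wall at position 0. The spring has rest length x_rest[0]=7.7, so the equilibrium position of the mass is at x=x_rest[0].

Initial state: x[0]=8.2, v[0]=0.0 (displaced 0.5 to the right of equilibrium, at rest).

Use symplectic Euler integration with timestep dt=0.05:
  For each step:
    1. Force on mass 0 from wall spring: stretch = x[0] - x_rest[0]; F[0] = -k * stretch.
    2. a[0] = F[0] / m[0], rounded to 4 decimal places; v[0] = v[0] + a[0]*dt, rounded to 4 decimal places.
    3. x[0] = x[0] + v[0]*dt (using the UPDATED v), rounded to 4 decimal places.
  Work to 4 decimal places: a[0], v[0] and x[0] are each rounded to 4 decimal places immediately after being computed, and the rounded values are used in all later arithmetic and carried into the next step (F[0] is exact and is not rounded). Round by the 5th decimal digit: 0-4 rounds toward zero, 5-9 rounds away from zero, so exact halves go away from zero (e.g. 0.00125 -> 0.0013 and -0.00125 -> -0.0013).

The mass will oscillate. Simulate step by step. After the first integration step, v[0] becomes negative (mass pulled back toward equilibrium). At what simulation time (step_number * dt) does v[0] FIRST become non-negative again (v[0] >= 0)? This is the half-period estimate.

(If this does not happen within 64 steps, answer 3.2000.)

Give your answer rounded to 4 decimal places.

Answer: 3.2000

Derivation:
Step 0: x=[8.2000] v=[0.0000]
Step 1: x=[8.1991] v=[-0.0179]
Step 2: x=[8.1973] v=[-0.0357]
Step 3: x=[8.1946] v=[-0.0535]
Step 4: x=[8.1910] v=[-0.0712]
Step 5: x=[8.1866] v=[-0.0887]
Step 6: x=[8.1813] v=[-0.1061]
Step 7: x=[8.1751] v=[-0.1233]
Step 8: x=[8.1681] v=[-0.1403]
Step 9: x=[8.1603] v=[-0.1570]
Step 10: x=[8.1516] v=[-0.1734]
Step 11: x=[8.1421] v=[-0.1895]
Step 12: x=[8.1318] v=[-0.2053]
Step 13: x=[8.1208] v=[-0.2207]
Step 14: x=[8.1090] v=[-0.2357]
Step 15: x=[8.0965] v=[-0.2503]
Step 16: x=[8.0833] v=[-0.2645]
Step 17: x=[8.0694] v=[-0.2782]
Step 18: x=[8.0548] v=[-0.2914]
Step 19: x=[8.0396] v=[-0.3041]
Step 20: x=[8.0238] v=[-0.3162]
Step 21: x=[8.0074] v=[-0.3278]
Step 22: x=[7.9905] v=[-0.3388]
Step 23: x=[7.9730] v=[-0.3492]
Step 24: x=[7.9551] v=[-0.3590]
Step 25: x=[7.9367] v=[-0.3681]
Step 26: x=[7.9179] v=[-0.3766]
Step 27: x=[7.8987] v=[-0.3844]
Step 28: x=[7.8791] v=[-0.3915]
Step 29: x=[7.8592] v=[-0.3979]
Step 30: x=[7.8390] v=[-0.4036]
Step 31: x=[7.8186] v=[-0.4086]
Step 32: x=[7.7980] v=[-0.4128]
Step 33: x=[7.7772] v=[-0.4163]
Step 34: x=[7.7562] v=[-0.4191]
Step 35: x=[7.7351] v=[-0.4211]
Step 36: x=[7.7140] v=[-0.4224]
Step 37: x=[7.6929] v=[-0.4229]
Step 38: x=[7.6718] v=[-0.4226]
Step 39: x=[7.6507] v=[-0.4216]
Step 40: x=[7.6297] v=[-0.4198]
Step 41: x=[7.6088] v=[-0.4173]
Step 42: x=[7.5881] v=[-0.4140]
Step 43: x=[7.5676] v=[-0.4100]
Step 44: x=[7.5473] v=[-0.4053]
Step 45: x=[7.5273] v=[-0.3998]
Step 46: x=[7.5076] v=[-0.3936]
Step 47: x=[7.4883] v=[-0.3867]
Step 48: x=[7.4693] v=[-0.3791]
Step 49: x=[7.4508] v=[-0.3709]
Step 50: x=[7.4327] v=[-0.3620]
Step 51: x=[7.4151] v=[-0.3525]
Step 52: x=[7.3980] v=[-0.3423]
Step 53: x=[7.3814] v=[-0.3315]
Step 54: x=[7.3654] v=[-0.3201]
Step 55: x=[7.3500] v=[-0.3082]
Step 56: x=[7.3352] v=[-0.2957]
Step 57: x=[7.3211] v=[-0.2827]
Step 58: x=[7.3076] v=[-0.2692]
Step 59: x=[7.2948] v=[-0.2552]
Step 60: x=[7.2828] v=[-0.2407]
Step 61: x=[7.2715] v=[-0.2258]
Step 62: x=[7.2610] v=[-0.2105]
Step 63: x=[7.2513] v=[-0.1948]
Step 64: x=[7.2424] v=[-0.1788]
v[0] did not become non-negative within 64 steps; using fallback time=3.2000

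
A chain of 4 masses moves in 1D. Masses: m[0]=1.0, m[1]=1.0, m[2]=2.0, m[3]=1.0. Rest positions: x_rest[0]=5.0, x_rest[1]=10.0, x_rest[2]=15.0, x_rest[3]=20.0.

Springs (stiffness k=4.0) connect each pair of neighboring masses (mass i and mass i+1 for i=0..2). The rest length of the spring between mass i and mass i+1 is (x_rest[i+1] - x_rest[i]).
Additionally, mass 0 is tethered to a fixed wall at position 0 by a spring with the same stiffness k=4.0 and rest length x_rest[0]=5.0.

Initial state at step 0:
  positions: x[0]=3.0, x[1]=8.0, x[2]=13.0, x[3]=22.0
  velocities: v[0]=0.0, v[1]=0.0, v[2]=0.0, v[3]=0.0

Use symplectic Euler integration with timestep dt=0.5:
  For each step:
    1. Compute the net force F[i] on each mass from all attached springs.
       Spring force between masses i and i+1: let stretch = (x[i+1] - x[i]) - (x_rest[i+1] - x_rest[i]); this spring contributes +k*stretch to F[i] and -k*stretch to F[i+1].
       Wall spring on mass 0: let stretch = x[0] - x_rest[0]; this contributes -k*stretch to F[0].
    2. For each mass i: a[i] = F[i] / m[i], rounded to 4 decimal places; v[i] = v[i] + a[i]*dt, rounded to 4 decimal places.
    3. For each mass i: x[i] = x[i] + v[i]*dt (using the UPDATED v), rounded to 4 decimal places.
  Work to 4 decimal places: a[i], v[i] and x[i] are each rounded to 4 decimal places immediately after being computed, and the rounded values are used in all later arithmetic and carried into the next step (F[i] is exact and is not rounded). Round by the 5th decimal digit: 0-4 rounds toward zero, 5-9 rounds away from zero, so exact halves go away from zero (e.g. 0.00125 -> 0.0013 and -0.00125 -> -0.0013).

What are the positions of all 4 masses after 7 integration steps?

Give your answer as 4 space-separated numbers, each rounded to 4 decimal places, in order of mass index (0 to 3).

Step 0: x=[3.0000 8.0000 13.0000 22.0000] v=[0.0000 0.0000 0.0000 0.0000]
Step 1: x=[5.0000 8.0000 15.0000 18.0000] v=[4.0000 0.0000 4.0000 -8.0000]
Step 2: x=[5.0000 12.0000 15.0000 16.0000] v=[0.0000 8.0000 0.0000 -4.0000]
Step 3: x=[7.0000 12.0000 14.0000 18.0000] v=[4.0000 0.0000 -2.0000 4.0000]
Step 4: x=[7.0000 9.0000 14.0000 21.0000] v=[0.0000 -6.0000 0.0000 6.0000]
Step 5: x=[2.0000 9.0000 15.0000 22.0000] v=[-10.0000 0.0000 2.0000 2.0000]
Step 6: x=[2.0000 8.0000 16.5000 21.0000] v=[0.0000 -2.0000 3.0000 -2.0000]
Step 7: x=[6.0000 9.5000 16.0000 20.5000] v=[8.0000 3.0000 -1.0000 -1.0000]

Answer: 6.0000 9.5000 16.0000 20.5000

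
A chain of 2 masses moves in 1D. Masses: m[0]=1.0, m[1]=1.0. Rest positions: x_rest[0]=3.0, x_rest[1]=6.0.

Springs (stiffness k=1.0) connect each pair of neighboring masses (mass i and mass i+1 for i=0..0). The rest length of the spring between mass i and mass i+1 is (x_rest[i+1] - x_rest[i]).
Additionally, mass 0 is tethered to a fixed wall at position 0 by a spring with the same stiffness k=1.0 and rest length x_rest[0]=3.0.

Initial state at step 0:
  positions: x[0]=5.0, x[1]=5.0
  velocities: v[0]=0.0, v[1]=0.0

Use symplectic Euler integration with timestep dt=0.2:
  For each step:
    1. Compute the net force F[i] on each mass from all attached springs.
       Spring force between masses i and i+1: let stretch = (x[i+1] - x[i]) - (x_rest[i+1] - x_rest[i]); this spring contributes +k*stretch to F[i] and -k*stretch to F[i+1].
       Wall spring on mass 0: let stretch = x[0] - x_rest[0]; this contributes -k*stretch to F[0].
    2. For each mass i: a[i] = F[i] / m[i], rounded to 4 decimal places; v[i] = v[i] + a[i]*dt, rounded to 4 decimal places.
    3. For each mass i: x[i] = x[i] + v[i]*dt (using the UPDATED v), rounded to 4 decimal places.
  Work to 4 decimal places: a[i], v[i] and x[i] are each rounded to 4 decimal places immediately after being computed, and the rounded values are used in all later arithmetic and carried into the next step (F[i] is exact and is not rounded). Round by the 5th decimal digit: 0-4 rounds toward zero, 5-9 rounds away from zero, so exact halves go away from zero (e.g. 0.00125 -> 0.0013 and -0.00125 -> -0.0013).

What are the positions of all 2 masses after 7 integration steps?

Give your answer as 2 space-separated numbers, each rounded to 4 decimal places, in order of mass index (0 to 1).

Step 0: x=[5.0000 5.0000] v=[0.0000 0.0000]
Step 1: x=[4.8000 5.1200] v=[-1.0000 0.6000]
Step 2: x=[4.4208 5.3472] v=[-1.8960 1.1360]
Step 3: x=[3.9018 5.6573] v=[-2.5949 1.5507]
Step 4: x=[3.2970 6.0172] v=[-3.0242 1.7996]
Step 5: x=[2.6691 6.3883] v=[-3.1396 1.8556]
Step 6: x=[2.0832 6.7307] v=[-2.9296 1.7118]
Step 7: x=[1.5999 7.0072] v=[-2.4167 1.3823]

Answer: 1.5999 7.0072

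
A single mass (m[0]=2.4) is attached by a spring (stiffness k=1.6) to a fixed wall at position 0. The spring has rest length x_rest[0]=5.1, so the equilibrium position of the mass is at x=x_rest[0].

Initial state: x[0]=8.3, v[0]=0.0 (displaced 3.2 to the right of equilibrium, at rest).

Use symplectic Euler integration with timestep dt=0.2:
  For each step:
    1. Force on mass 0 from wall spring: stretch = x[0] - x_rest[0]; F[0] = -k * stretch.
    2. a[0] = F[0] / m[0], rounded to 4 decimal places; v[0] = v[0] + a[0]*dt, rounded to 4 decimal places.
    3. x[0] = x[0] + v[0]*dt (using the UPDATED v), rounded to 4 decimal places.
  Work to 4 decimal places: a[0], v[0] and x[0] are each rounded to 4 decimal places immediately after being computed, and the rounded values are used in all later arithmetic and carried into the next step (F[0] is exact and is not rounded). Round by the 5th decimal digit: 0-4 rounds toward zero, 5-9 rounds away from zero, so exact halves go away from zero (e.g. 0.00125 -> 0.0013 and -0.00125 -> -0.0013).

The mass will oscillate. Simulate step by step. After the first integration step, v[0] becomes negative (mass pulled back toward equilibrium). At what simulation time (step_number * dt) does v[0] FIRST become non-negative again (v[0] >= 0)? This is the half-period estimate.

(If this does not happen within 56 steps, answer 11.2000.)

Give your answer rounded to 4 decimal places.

Step 0: x=[8.3000] v=[0.0000]
Step 1: x=[8.2147] v=[-0.4267]
Step 2: x=[8.0463] v=[-0.8420]
Step 3: x=[7.7993] v=[-1.2348]
Step 4: x=[7.4804] v=[-1.5947]
Step 5: x=[7.0980] v=[-1.9121]
Step 6: x=[6.6623] v=[-2.1785]
Step 7: x=[6.1849] v=[-2.3868]
Step 8: x=[5.6786] v=[-2.5315]
Step 9: x=[5.1569] v=[-2.6086]
Step 10: x=[4.6337] v=[-2.6162]
Step 11: x=[4.1229] v=[-2.5540]
Step 12: x=[3.6382] v=[-2.4237]
Step 13: x=[3.1924] v=[-2.2288]
Step 14: x=[2.7975] v=[-1.9745]
Step 15: x=[2.4640] v=[-1.6675]
Step 16: x=[2.2008] v=[-1.3160]
Step 17: x=[2.0149] v=[-0.9294]
Step 18: x=[1.9113] v=[-0.5181]
Step 19: x=[1.8927] v=[-0.0929]
Step 20: x=[1.9596] v=[0.3347]
First v>=0 after going negative at step 20, time=4.0000

Answer: 4.0000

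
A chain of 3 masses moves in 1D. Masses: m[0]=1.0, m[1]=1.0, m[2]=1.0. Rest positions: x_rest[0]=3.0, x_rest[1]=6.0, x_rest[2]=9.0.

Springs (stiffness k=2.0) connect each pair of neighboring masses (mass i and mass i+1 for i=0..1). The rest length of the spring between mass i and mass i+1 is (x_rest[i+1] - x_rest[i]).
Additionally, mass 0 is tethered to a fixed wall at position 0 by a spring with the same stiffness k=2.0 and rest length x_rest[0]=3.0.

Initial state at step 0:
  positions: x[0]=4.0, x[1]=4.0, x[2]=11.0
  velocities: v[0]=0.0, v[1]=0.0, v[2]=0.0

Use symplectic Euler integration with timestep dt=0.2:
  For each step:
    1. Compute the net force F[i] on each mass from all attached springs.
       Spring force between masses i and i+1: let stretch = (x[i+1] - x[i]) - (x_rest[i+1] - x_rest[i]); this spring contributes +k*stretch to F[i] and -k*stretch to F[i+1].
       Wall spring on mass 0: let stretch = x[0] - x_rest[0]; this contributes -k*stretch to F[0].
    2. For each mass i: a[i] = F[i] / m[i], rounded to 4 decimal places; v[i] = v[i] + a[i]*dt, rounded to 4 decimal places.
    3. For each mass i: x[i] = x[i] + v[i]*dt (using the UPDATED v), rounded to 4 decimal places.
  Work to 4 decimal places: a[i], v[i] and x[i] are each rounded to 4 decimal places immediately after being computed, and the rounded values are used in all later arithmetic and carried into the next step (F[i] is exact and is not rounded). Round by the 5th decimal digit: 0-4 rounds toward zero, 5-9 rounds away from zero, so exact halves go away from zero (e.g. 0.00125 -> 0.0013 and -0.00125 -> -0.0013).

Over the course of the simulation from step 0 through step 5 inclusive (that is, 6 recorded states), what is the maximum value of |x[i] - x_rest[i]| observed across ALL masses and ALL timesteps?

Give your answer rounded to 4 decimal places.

Step 0: x=[4.0000 4.0000 11.0000] v=[0.0000 0.0000 0.0000]
Step 1: x=[3.6800 4.5600 10.6800] v=[-1.6000 2.8000 -1.6000]
Step 2: x=[3.1360 5.5392 10.1104] v=[-2.7200 4.8960 -2.8480]
Step 3: x=[2.5334 6.6918 9.4151] v=[-3.0131 5.7632 -3.4765]
Step 4: x=[2.0608 7.7296 8.7419] v=[-2.3631 5.1892 -3.3658]
Step 5: x=[1.8768 8.3949 8.2278] v=[-0.9199 3.3266 -2.5707]
Max displacement = 2.3949

Answer: 2.3949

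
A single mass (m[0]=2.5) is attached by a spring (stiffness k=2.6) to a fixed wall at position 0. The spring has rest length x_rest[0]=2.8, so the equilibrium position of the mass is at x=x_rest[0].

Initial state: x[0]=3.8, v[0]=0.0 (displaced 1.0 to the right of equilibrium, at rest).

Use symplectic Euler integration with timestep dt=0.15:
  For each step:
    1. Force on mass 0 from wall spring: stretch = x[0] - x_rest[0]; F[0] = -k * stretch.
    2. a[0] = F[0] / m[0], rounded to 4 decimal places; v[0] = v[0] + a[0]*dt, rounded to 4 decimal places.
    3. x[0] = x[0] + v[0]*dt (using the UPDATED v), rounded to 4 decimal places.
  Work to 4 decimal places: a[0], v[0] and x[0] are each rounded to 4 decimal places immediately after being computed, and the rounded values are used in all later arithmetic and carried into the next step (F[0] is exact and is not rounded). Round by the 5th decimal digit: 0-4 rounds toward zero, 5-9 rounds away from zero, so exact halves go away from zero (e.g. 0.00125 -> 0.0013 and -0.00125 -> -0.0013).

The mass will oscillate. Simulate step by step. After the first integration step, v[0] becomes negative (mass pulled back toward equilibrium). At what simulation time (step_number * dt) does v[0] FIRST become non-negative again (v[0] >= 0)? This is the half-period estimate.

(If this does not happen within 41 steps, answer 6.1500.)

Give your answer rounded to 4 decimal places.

Step 0: x=[3.8000] v=[0.0000]
Step 1: x=[3.7766] v=[-0.1560]
Step 2: x=[3.7303] v=[-0.3084]
Step 3: x=[3.6623] v=[-0.4535]
Step 4: x=[3.5741] v=[-0.5880]
Step 5: x=[3.4678] v=[-0.7088]
Step 6: x=[3.3459] v=[-0.8130]
Step 7: x=[3.2112] v=[-0.8982]
Step 8: x=[3.0669] v=[-0.9623]
Step 9: x=[2.9163] v=[-1.0039]
Step 10: x=[2.7630] v=[-1.0221]
Step 11: x=[2.6106] v=[-1.0163]
Step 12: x=[2.4626] v=[-0.9868]
Step 13: x=[2.3225] v=[-0.9342]
Step 14: x=[2.1935] v=[-0.8597]
Step 15: x=[2.0787] v=[-0.7651]
Step 16: x=[1.9808] v=[-0.6526]
Step 17: x=[1.9021] v=[-0.5248]
Step 18: x=[1.8444] v=[-0.3847]
Step 19: x=[1.8091] v=[-0.2356]
Step 20: x=[1.7970] v=[-0.0810]
Step 21: x=[1.8083] v=[0.0755]
First v>=0 after going negative at step 21, time=3.1500

Answer: 3.1500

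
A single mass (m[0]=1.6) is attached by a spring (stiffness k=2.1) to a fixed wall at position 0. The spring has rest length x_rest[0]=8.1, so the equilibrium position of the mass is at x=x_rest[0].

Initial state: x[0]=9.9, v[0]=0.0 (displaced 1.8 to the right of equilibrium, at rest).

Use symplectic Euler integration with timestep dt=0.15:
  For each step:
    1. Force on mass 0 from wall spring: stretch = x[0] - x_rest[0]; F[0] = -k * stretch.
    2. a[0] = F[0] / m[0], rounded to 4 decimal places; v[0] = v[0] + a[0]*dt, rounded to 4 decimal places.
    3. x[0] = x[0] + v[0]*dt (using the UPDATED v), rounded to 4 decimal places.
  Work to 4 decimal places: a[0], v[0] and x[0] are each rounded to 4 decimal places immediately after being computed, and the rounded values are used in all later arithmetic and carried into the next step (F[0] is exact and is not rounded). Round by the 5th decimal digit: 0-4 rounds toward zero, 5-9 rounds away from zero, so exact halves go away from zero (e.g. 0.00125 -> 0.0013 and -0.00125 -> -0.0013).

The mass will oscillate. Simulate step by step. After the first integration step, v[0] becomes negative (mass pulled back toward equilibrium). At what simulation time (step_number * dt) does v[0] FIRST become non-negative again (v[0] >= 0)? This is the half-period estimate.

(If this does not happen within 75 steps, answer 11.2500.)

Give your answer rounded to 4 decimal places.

Step 0: x=[9.9000] v=[0.0000]
Step 1: x=[9.8468] v=[-0.3544]
Step 2: x=[9.7421] v=[-0.6983]
Step 3: x=[9.5889] v=[-1.0216]
Step 4: x=[9.3917] v=[-1.3147]
Step 5: x=[9.1564] v=[-1.5690]
Step 6: x=[8.8899] v=[-1.7770]
Step 7: x=[8.6000] v=[-1.9325]
Step 8: x=[8.2954] v=[-2.0309]
Step 9: x=[7.9850] v=[-2.0694]
Step 10: x=[7.6780] v=[-2.0468]
Step 11: x=[7.3834] v=[-1.9637]
Step 12: x=[7.1100] v=[-1.8226]
Step 13: x=[6.8658] v=[-1.6277]
Step 14: x=[6.6581] v=[-1.3847]
Step 15: x=[6.4930] v=[-1.1008]
Step 16: x=[6.3753] v=[-0.7844]
Step 17: x=[6.3086] v=[-0.4448]
Step 18: x=[6.2948] v=[-0.0921]
Step 19: x=[6.3343] v=[0.2633]
First v>=0 after going negative at step 19, time=2.8500

Answer: 2.8500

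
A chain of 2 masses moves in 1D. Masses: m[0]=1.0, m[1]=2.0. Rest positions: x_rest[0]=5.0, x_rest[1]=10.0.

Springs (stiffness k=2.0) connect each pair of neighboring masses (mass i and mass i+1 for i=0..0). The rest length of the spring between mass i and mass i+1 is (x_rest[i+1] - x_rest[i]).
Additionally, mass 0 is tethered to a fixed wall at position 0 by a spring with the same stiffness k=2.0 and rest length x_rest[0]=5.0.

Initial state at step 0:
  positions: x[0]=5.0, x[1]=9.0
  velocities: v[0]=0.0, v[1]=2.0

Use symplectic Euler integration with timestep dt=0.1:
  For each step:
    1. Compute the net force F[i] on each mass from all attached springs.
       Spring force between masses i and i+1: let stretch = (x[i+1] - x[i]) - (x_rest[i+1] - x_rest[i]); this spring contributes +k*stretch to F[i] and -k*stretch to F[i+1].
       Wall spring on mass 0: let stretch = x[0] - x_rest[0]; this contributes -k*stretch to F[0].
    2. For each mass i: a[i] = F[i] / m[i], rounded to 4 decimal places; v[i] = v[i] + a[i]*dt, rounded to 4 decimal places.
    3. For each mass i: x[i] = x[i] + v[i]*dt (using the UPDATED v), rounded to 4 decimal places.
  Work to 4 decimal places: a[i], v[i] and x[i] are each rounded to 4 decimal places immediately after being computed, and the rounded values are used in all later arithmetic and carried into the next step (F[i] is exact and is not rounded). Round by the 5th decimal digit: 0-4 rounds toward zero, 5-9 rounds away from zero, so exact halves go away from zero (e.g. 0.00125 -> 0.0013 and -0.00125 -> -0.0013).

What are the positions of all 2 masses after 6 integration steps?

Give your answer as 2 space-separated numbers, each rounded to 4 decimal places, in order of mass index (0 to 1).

Answer: 4.7754 10.3234

Derivation:
Step 0: x=[5.0000 9.0000] v=[0.0000 2.0000]
Step 1: x=[4.9800 9.2100] v=[-0.2000 2.1000]
Step 2: x=[4.9450 9.4277] v=[-0.3500 2.1770]
Step 3: x=[4.9008 9.6506] v=[-0.4425 2.2287]
Step 4: x=[4.8535 9.8760] v=[-0.4727 2.2537]
Step 5: x=[4.8096 10.1012] v=[-0.4389 2.2515]
Step 6: x=[4.7754 10.3234] v=[-0.3425 2.2223]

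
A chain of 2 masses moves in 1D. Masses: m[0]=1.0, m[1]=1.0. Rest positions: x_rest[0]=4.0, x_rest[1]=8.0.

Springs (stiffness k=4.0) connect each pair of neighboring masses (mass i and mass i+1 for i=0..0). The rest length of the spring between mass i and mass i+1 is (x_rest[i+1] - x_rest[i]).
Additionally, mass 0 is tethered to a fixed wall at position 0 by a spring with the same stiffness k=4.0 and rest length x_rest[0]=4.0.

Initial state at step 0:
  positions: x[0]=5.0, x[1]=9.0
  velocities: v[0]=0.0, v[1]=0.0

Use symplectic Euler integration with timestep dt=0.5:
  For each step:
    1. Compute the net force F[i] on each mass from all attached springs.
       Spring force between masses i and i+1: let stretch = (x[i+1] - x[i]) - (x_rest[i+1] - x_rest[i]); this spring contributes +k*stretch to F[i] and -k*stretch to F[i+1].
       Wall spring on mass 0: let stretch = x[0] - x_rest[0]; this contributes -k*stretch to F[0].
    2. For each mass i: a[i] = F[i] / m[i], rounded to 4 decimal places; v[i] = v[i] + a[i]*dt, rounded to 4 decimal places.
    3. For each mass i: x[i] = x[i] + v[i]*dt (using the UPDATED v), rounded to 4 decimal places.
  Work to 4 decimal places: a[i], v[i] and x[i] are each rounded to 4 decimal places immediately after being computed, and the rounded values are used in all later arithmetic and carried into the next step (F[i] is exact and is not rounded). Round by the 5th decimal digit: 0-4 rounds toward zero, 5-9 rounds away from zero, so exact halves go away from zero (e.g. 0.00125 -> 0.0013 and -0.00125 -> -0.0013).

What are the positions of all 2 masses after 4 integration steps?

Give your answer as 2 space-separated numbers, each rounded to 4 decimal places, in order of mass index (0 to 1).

Answer: 3.0000 7.0000

Derivation:
Step 0: x=[5.0000 9.0000] v=[0.0000 0.0000]
Step 1: x=[4.0000 9.0000] v=[-2.0000 0.0000]
Step 2: x=[4.0000 8.0000] v=[0.0000 -2.0000]
Step 3: x=[4.0000 7.0000] v=[0.0000 -2.0000]
Step 4: x=[3.0000 7.0000] v=[-2.0000 0.0000]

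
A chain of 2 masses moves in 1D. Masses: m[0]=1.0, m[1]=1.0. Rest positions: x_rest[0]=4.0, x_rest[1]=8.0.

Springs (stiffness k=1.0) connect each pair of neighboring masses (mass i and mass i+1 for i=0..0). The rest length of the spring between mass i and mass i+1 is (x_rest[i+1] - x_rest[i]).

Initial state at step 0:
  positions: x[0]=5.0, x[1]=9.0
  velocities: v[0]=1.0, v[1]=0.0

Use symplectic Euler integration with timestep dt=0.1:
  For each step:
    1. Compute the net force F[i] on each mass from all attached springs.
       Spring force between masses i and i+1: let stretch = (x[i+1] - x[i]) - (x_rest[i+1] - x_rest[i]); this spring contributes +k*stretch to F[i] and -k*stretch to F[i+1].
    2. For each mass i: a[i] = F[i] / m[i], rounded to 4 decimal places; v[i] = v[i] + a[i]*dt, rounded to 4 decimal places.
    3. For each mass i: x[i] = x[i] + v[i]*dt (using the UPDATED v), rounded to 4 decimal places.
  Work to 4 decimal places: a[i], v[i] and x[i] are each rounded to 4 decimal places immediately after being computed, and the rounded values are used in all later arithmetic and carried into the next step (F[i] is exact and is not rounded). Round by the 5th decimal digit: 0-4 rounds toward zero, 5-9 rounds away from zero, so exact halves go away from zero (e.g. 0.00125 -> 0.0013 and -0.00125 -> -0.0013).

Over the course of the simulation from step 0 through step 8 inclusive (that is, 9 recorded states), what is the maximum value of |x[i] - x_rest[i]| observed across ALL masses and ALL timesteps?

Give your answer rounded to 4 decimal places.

Answer: 1.7209

Derivation:
Step 0: x=[5.0000 9.0000] v=[1.0000 0.0000]
Step 1: x=[5.1000 9.0000] v=[1.0000 0.0000]
Step 2: x=[5.1990 9.0010] v=[0.9900 0.0100]
Step 3: x=[5.2960 9.0040] v=[0.9702 0.0298]
Step 4: x=[5.3901 9.0099] v=[0.9410 0.0590]
Step 5: x=[5.4804 9.0196] v=[0.9030 0.0970]
Step 6: x=[5.5661 9.0339] v=[0.8569 0.1431]
Step 7: x=[5.6465 9.0535] v=[0.8037 0.1963]
Step 8: x=[5.7209 9.0791] v=[0.7444 0.2556]
Max displacement = 1.7209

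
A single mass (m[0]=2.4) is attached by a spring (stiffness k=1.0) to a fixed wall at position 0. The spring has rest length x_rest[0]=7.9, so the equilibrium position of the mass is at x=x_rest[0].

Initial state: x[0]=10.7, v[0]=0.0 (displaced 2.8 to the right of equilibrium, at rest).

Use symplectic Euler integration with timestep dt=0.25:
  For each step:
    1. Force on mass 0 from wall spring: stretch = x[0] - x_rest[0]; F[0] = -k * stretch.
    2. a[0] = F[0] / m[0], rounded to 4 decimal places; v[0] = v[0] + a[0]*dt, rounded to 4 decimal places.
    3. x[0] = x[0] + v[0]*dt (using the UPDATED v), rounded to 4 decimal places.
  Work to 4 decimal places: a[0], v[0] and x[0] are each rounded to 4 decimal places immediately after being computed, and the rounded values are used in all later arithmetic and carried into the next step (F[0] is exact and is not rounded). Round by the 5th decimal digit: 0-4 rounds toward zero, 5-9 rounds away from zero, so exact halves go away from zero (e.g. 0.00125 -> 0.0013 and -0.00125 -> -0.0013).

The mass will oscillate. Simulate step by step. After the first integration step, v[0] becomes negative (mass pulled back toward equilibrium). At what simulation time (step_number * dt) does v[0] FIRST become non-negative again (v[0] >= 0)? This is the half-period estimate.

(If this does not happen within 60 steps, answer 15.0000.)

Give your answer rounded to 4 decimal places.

Answer: 5.0000

Derivation:
Step 0: x=[10.7000] v=[0.0000]
Step 1: x=[10.6271] v=[-0.2917]
Step 2: x=[10.4832] v=[-0.5758]
Step 3: x=[10.2720] v=[-0.8449]
Step 4: x=[9.9990] v=[-1.0920]
Step 5: x=[9.6713] v=[-1.3107]
Step 6: x=[9.2975] v=[-1.4952]
Step 7: x=[8.8873] v=[-1.6408]
Step 8: x=[8.4514] v=[-1.7437]
Step 9: x=[8.0011] v=[-1.8012]
Step 10: x=[7.5482] v=[-1.8117]
Step 11: x=[7.1044] v=[-1.7751]
Step 12: x=[6.6814] v=[-1.6922]
Step 13: x=[6.2901] v=[-1.5653]
Step 14: x=[5.9407] v=[-1.3976]
Step 15: x=[5.6423] v=[-1.1935]
Step 16: x=[5.4027] v=[-0.9583]
Step 17: x=[5.2282] v=[-0.6982]
Step 18: x=[5.1232] v=[-0.4199]
Step 19: x=[5.0905] v=[-0.1307]
Step 20: x=[5.1310] v=[0.1620]
First v>=0 after going negative at step 20, time=5.0000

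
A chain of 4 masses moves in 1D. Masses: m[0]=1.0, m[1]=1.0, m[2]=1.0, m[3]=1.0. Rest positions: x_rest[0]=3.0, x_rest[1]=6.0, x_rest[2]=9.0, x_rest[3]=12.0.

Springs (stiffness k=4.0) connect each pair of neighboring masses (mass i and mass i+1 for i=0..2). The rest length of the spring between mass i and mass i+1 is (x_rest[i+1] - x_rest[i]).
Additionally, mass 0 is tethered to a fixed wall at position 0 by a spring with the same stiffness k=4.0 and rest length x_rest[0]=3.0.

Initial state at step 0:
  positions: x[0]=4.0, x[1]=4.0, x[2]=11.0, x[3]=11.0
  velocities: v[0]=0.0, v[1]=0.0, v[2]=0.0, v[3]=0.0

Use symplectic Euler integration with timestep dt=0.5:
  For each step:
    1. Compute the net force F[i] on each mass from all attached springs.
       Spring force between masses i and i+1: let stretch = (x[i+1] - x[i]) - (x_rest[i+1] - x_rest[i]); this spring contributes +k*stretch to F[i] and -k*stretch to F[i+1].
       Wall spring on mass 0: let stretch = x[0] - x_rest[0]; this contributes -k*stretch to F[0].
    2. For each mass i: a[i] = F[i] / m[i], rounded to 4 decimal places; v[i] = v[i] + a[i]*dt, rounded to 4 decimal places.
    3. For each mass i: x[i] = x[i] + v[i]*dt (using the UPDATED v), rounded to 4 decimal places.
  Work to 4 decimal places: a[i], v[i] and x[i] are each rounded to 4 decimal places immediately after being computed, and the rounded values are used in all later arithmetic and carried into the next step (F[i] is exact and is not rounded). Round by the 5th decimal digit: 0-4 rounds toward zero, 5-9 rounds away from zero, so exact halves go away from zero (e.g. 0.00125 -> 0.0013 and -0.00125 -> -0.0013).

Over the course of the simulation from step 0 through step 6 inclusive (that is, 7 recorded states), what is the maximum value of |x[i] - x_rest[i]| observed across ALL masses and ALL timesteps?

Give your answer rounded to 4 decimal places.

Answer: 6.0000

Derivation:
Step 0: x=[4.0000 4.0000 11.0000 11.0000] v=[0.0000 0.0000 0.0000 0.0000]
Step 1: x=[0.0000 11.0000 4.0000 14.0000] v=[-8.0000 14.0000 -14.0000 6.0000]
Step 2: x=[7.0000 0.0000 14.0000 10.0000] v=[14.0000 -22.0000 20.0000 -8.0000]
Step 3: x=[0.0000 10.0000 6.0000 13.0000] v=[-14.0000 20.0000 -16.0000 6.0000]
Step 4: x=[3.0000 6.0000 9.0000 12.0000] v=[6.0000 -8.0000 6.0000 -2.0000]
Step 5: x=[6.0000 2.0000 12.0000 11.0000] v=[6.0000 -8.0000 6.0000 -2.0000]
Step 6: x=[-1.0000 12.0000 4.0000 14.0000] v=[-14.0000 20.0000 -16.0000 6.0000]
Max displacement = 6.0000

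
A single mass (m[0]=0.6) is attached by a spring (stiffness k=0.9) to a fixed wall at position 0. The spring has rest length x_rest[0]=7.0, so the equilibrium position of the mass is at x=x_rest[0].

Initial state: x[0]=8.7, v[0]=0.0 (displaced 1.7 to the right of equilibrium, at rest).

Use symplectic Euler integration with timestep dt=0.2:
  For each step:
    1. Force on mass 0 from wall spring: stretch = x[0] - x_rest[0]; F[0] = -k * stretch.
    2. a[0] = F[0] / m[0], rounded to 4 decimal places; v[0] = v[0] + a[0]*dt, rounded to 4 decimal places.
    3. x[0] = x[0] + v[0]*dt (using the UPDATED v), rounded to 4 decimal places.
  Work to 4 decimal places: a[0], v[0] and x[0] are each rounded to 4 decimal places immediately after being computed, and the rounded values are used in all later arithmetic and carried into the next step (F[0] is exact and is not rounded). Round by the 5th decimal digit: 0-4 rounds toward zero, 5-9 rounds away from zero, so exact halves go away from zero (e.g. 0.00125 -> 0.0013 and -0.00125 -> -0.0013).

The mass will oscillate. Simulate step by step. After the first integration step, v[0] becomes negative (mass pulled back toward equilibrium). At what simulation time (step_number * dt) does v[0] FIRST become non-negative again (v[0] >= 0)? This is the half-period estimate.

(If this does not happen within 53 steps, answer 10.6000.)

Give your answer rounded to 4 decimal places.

Answer: 2.6000

Derivation:
Step 0: x=[8.7000] v=[0.0000]
Step 1: x=[8.5980] v=[-0.5100]
Step 2: x=[8.4001] v=[-0.9894]
Step 3: x=[8.1182] v=[-1.4094]
Step 4: x=[7.7692] v=[-1.7449]
Step 5: x=[7.3741] v=[-1.9757]
Step 6: x=[6.9565] v=[-2.0879]
Step 7: x=[6.5415] v=[-2.0748]
Step 8: x=[6.1541] v=[-1.9372]
Step 9: x=[5.8174] v=[-1.6834]
Step 10: x=[5.5517] v=[-1.3286]
Step 11: x=[5.3729] v=[-0.8941]
Step 12: x=[5.2917] v=[-0.4060]
Step 13: x=[5.3130] v=[0.1065]
First v>=0 after going negative at step 13, time=2.6000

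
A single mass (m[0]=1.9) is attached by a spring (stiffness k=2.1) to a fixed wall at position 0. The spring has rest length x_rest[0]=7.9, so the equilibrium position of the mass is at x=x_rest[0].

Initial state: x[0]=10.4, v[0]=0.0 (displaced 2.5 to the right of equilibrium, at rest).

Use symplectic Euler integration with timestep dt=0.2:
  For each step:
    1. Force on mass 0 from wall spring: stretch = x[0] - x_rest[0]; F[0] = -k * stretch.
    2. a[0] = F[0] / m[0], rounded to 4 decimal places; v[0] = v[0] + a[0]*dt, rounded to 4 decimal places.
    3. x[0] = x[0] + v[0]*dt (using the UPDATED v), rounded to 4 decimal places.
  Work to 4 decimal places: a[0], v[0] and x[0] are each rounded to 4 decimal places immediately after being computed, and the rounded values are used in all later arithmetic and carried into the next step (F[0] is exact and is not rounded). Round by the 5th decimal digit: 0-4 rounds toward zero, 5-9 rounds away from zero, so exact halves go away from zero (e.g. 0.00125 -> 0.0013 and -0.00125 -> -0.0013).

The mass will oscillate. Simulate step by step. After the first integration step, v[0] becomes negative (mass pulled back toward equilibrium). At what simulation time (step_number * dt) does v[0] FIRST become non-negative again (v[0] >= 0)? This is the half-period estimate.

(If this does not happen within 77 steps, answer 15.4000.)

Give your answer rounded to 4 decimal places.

Answer: 3.0000

Derivation:
Step 0: x=[10.4000] v=[0.0000]
Step 1: x=[10.2895] v=[-0.5526]
Step 2: x=[10.0733] v=[-1.0808]
Step 3: x=[9.7611] v=[-1.5612]
Step 4: x=[9.3666] v=[-1.9726]
Step 5: x=[8.9072] v=[-2.2968]
Step 6: x=[8.4033] v=[-2.5194]
Step 7: x=[7.8772] v=[-2.6307]
Step 8: x=[7.3521] v=[-2.6257]
Step 9: x=[6.8512] v=[-2.5046]
Step 10: x=[6.3966] v=[-2.2728]
Step 11: x=[6.0085] v=[-1.9405]
Step 12: x=[5.7040] v=[-1.5224]
Step 13: x=[5.4966] v=[-1.0370]
Step 14: x=[5.3955] v=[-0.5057]
Step 15: x=[5.4051] v=[0.0479]
First v>=0 after going negative at step 15, time=3.0000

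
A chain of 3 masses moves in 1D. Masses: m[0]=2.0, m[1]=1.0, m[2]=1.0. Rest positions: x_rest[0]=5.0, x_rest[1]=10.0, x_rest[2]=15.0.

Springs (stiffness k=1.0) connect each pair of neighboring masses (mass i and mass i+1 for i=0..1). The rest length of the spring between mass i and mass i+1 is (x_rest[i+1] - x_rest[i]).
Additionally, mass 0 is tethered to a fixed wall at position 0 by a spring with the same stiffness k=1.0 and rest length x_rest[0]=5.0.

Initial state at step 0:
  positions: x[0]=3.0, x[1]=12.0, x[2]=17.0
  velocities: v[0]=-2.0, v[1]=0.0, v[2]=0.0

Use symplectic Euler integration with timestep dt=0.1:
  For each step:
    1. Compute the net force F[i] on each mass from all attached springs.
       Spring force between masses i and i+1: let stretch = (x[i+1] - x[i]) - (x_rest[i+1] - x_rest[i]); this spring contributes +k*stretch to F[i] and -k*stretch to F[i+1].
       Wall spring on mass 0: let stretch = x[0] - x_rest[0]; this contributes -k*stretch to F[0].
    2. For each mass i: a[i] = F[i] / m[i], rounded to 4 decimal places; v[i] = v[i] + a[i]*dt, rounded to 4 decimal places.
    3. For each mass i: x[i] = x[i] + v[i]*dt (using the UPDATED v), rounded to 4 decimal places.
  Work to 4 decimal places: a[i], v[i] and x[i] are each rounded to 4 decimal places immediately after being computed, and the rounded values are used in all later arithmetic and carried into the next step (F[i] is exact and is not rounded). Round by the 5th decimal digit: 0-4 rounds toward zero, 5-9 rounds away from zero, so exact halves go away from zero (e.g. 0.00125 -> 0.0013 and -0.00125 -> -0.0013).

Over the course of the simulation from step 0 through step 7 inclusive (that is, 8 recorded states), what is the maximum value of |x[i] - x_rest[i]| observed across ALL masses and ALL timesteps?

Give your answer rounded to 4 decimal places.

Answer: 2.5358

Derivation:
Step 0: x=[3.0000 12.0000 17.0000] v=[-2.0000 0.0000 0.0000]
Step 1: x=[2.8300 11.9600 17.0000] v=[-1.7000 -0.4000 0.0000]
Step 2: x=[2.6915 11.8791 16.9996] v=[-1.3850 -0.8090 -0.0040]
Step 3: x=[2.5855 11.7575 16.9980] v=[-1.0602 -1.2157 -0.0161]
Step 4: x=[2.5124 11.5966 16.9940] v=[-0.7309 -1.6089 -0.0402]
Step 5: x=[2.4722 11.3988 16.9860] v=[-0.4023 -1.9776 -0.0799]
Step 6: x=[2.4642 11.1677 16.9721] v=[-0.0796 -2.3115 -0.1386]
Step 7: x=[2.4874 10.9076 16.9502] v=[0.2324 -2.6014 -0.2190]
Max displacement = 2.5358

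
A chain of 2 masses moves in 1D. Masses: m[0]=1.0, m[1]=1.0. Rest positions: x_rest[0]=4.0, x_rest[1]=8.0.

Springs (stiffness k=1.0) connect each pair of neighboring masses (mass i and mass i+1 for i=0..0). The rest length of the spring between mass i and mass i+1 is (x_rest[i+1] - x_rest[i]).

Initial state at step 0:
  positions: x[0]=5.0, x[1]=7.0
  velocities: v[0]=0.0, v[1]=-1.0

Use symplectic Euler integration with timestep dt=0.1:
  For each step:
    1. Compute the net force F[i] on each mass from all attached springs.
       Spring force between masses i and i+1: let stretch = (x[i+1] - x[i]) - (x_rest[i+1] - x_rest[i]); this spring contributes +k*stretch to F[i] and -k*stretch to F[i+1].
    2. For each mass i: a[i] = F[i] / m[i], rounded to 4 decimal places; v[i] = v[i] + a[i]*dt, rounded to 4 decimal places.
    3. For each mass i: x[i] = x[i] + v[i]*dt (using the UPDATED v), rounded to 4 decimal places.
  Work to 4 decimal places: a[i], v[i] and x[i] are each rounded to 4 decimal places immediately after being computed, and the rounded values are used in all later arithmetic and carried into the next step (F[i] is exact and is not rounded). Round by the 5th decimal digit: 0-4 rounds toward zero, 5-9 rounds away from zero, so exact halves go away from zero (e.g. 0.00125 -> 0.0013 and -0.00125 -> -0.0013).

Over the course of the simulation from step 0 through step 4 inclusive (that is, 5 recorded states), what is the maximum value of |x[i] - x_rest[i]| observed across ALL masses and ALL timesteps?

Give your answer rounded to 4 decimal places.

Answer: 1.1960

Derivation:
Step 0: x=[5.0000 7.0000] v=[0.0000 -1.0000]
Step 1: x=[4.9800 6.9200] v=[-0.2000 -0.8000]
Step 2: x=[4.9394 6.8606] v=[-0.4060 -0.5940]
Step 3: x=[4.8780 6.8220] v=[-0.6139 -0.3861]
Step 4: x=[4.7961 6.8040] v=[-0.8195 -0.1805]
Max displacement = 1.1960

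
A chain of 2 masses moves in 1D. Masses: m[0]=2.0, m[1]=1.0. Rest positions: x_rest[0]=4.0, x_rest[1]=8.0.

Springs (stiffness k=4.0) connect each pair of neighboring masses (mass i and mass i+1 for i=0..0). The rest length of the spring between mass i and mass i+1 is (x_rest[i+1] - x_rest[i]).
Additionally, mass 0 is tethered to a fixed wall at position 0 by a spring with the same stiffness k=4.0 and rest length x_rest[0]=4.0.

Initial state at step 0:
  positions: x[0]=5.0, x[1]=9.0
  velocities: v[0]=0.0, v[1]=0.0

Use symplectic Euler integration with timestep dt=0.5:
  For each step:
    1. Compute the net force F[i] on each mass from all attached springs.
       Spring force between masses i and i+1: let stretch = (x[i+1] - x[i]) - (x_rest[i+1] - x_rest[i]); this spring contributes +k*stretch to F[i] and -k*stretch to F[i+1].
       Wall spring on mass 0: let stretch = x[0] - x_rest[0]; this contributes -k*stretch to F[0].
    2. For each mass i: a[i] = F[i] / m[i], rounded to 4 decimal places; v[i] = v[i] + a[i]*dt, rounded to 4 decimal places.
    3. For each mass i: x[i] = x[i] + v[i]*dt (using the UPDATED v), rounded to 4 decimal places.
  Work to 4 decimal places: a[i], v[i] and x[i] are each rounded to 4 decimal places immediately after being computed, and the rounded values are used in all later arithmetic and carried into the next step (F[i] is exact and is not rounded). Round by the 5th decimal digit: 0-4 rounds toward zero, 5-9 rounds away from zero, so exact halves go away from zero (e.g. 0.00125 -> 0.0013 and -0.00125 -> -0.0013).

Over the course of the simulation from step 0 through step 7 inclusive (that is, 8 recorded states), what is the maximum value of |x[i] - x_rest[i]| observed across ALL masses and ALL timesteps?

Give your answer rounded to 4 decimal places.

Step 0: x=[5.0000 9.0000] v=[0.0000 0.0000]
Step 1: x=[4.5000 9.0000] v=[-1.0000 0.0000]
Step 2: x=[4.0000 8.5000] v=[-1.0000 -1.0000]
Step 3: x=[3.7500 7.5000] v=[-0.5000 -2.0000]
Step 4: x=[3.5000 6.7500] v=[-0.5000 -1.5000]
Step 5: x=[3.1250 6.7500] v=[-0.7500 0.0000]
Step 6: x=[3.0000 7.1250] v=[-0.2500 0.7500]
Step 7: x=[3.4375 7.3750] v=[0.8750 0.5000]
Max displacement = 1.2500

Answer: 1.2500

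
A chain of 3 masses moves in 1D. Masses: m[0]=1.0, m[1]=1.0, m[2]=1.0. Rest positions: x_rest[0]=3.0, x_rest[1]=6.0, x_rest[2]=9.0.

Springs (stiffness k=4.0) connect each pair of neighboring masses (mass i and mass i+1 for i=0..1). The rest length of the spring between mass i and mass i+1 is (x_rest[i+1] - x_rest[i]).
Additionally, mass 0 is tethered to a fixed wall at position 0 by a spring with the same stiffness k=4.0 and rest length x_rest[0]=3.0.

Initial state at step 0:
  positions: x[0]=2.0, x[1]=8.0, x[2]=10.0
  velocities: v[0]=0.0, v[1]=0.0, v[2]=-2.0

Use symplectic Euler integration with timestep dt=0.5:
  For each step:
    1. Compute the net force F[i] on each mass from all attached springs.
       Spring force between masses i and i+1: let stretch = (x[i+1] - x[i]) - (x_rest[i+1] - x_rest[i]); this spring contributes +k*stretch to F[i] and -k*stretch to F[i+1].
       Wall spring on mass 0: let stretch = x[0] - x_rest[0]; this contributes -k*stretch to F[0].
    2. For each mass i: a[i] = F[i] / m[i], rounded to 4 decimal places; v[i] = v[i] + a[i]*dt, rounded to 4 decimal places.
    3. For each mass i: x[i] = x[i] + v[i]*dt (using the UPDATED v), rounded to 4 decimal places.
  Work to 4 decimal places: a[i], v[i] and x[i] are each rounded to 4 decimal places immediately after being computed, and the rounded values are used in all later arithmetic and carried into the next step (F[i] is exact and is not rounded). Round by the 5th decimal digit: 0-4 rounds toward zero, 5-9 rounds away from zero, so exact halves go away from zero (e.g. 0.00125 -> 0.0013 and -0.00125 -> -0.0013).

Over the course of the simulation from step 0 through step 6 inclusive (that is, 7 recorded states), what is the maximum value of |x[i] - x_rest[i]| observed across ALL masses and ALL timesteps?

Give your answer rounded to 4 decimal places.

Answer: 4.0000

Derivation:
Step 0: x=[2.0000 8.0000 10.0000] v=[0.0000 0.0000 -2.0000]
Step 1: x=[6.0000 4.0000 10.0000] v=[8.0000 -8.0000 0.0000]
Step 2: x=[2.0000 8.0000 7.0000] v=[-8.0000 8.0000 -6.0000]
Step 3: x=[2.0000 5.0000 8.0000] v=[0.0000 -6.0000 2.0000]
Step 4: x=[3.0000 2.0000 9.0000] v=[2.0000 -6.0000 2.0000]
Step 5: x=[0.0000 7.0000 6.0000] v=[-6.0000 10.0000 -6.0000]
Step 6: x=[4.0000 4.0000 7.0000] v=[8.0000 -6.0000 2.0000]
Max displacement = 4.0000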